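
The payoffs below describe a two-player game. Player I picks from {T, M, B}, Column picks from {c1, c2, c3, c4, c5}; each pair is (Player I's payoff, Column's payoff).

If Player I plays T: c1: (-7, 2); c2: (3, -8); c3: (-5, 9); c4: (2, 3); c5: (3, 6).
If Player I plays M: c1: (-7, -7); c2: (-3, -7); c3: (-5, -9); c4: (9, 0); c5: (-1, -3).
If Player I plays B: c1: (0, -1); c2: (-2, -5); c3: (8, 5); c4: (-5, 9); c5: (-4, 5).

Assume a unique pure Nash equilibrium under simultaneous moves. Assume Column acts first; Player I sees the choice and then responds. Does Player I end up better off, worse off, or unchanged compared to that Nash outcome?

worse off

Player I best-responds to each possible Column move:
- c1: Player I compares -7, -7, 0 and picks B; Column would get -1.
- c2: Player I compares 3, -3, -2 and picks T; Column would get -8.
- c3: Player I compares -5, -5, 8 and picks B; Column would get 5.
- c4: Player I compares 2, 9, -5 and picks M; Column would get 0.
- c5: Player I compares 3, -1, -4 and picks T; Column would get 6.
Column's induced payoffs are -1, -8, 5, 0, 6, so Column commits to c5. Subgame-perfect outcome: (T, c5) with payoffs (3, 6).
Now find the simultaneous Nash equilibrium.
Player I's best replies: c1→B; c2→T; c3→B; c4→M; c5→T.
Column's best replies: T→c3; M→c4; B→c4.
Only (M, c4) has each player best-responding; Nash payoffs (9, 0).
Player I earns 3 sequentially versus 9 at the Nash outcome: worse off.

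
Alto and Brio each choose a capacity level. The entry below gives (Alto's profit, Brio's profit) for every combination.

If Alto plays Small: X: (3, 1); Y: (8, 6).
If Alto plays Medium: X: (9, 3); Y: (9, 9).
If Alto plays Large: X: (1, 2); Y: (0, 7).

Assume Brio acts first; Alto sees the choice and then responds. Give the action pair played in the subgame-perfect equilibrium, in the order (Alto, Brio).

(Medium, Y)

Solve by backward induction (Brio leads).
- X: BR = Medium, leader payoff 3.
- Y: BR = Medium, leader payoff 9.
Brio's induced payoffs are 3, 9, so Brio commits to Y. Subgame-perfect outcome: (Medium, Y) with payoffs (9, 9).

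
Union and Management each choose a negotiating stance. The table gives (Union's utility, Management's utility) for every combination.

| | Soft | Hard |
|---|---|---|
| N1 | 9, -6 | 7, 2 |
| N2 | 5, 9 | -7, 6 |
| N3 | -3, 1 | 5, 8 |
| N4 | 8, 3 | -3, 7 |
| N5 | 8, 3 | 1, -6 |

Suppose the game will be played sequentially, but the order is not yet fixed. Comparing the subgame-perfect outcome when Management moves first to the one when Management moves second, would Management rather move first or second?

If Union leads: Management's best replies are N1→Hard, N2→Soft, N3→Hard, N4→Hard, N5→Soft; Union's induced payoffs 7, 5, 5, -3, 8; outcome (N5, Soft), payoffs (8, 3).
If Management leads: Union's best replies are Soft→N1, Hard→N1; Management's induced payoffs -6, 2; outcome (N1, Hard), payoffs (7, 2).
Management gets 2 moving first and 3 moving second, so Management prefers to move second.

second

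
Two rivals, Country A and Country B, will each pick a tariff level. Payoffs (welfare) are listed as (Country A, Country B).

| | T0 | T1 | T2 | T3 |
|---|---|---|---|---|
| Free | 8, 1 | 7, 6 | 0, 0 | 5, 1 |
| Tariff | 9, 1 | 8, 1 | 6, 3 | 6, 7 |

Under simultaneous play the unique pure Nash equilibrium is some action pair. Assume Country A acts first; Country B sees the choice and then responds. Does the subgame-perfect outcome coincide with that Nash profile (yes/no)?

Backward induction with Country A moving first.
- Free: BR = T1, leader payoff 7.
- Tariff: BR = T3, leader payoff 6.
Maximizing over 7, 6, Country A chooses Free. Subgame-perfect outcome: (Free, T1) with payoffs (7, 6).
Under simultaneous play:
Country A's best replies: T0→Tariff; T1→Tariff; T2→Tariff; T3→Tariff.
Country B's best replies: Free→T1; Tariff→T3.
Only (Tariff, T3) has each player best-responding; Nash payoffs (6, 7).
Sequential outcome (Free, T1) differs from the Nash profile (Tariff, T3).

no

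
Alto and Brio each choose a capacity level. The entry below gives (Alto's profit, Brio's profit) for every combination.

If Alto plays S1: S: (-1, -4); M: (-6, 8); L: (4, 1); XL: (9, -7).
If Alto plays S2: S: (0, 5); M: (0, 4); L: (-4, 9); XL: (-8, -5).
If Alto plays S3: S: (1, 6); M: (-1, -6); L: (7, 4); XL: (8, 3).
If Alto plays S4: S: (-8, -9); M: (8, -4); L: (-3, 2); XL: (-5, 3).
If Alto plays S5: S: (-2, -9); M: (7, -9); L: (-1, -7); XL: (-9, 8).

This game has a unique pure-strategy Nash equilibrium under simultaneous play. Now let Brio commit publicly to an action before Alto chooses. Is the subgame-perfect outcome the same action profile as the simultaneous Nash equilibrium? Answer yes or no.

Solve by backward induction (Brio leads).
- S: Alto compares -1, 0, 1, -8, -2 and picks S3; Brio would get 6.
- M: Alto compares -6, 0, -1, 8, 7 and picks S4; Brio would get -4.
- L: Alto compares 4, -4, 7, -3, -1 and picks S3; Brio would get 4.
- XL: Alto compares 9, -8, 8, -5, -9 and picks S1; Brio would get -7.
Among 6, -4, 4, -7, the best is 6 at S. Subgame-perfect outcome: (S3, S) with payoffs (1, 6).
Now find the simultaneous Nash equilibrium.
Alto's best replies: S→S3; M→S4; L→S3; XL→S1.
Brio's best replies: S1→M; S2→L; S3→S; S4→XL; S5→XL.
The unique mutual best reply is (S3, S), giving (1, 6).
Sequential outcome (S3, S) coincides with the Nash profile (S3, S).

yes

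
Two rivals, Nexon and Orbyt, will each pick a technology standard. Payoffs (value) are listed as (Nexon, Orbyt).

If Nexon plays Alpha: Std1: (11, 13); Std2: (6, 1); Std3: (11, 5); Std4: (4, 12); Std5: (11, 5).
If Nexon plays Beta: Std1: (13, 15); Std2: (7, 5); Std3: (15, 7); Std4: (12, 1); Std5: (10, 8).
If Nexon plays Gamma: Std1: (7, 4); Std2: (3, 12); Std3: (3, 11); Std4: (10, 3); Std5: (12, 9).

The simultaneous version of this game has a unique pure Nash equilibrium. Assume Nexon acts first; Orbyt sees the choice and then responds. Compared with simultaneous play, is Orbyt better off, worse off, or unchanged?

unchanged

Solve by backward induction (Nexon leads).
- Alpha: BR = Std1, leader payoff 11.
- Beta: BR = Std1, leader payoff 13.
- Gamma: BR = Std2, leader payoff 3.
Maximizing over 11, 13, 3, Nexon chooses Beta. Subgame-perfect outcome: (Beta, Std1) with payoffs (13, 15).
Now find the simultaneous Nash equilibrium.
Nexon's best replies: Std1→Beta; Std2→Beta; Std3→Beta; Std4→Beta; Std5→Gamma.
Orbyt's best replies: Alpha→Std1; Beta→Std1; Gamma→Std2.
Only (Beta, Std1) has each player best-responding; Nash payoffs (13, 15).
Orbyt earns 15 sequentially versus 15 at the Nash outcome: unchanged.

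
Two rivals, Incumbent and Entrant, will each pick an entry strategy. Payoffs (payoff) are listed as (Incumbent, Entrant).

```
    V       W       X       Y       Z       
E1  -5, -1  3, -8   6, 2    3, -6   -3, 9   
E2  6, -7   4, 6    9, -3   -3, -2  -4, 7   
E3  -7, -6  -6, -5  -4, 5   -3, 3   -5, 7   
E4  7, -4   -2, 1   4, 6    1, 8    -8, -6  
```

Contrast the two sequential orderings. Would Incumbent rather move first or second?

If Incumbent leads: Entrant's best replies are E1→Z, E2→Z, E3→Z, E4→Y; Incumbent's induced payoffs -3, -4, -5, 1; outcome (E4, Y), payoffs (1, 8).
If Entrant leads: Incumbent's best replies are V→E4, W→E2, X→E2, Y→E1, Z→E1; Entrant's induced payoffs -4, 6, -3, -6, 9; outcome (E1, Z), payoffs (-3, 9).
Incumbent gets 1 moving first and -3 moving second, so Incumbent prefers to move first.

first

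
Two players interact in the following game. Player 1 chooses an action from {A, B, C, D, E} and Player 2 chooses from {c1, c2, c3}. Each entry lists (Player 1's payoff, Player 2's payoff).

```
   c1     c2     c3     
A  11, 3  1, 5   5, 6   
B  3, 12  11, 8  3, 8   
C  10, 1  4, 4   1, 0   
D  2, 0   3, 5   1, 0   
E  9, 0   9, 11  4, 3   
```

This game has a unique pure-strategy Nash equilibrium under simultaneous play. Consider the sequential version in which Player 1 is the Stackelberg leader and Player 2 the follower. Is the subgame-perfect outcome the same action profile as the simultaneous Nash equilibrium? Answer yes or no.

no

Solve by backward induction (Player 1 leads).
- A → Player 2 plays c3 (best of 3, 5, 6); Player 1 gets 5.
- B → Player 2 plays c1 (best of 12, 8, 8); Player 1 gets 3.
- C → Player 2 plays c2 (best of 1, 4, 0); Player 1 gets 4.
- D → Player 2 plays c2 (best of 0, 5, 0); Player 1 gets 3.
- E → Player 2 plays c2 (best of 0, 11, 3); Player 1 gets 9.
Among 5, 3, 4, 3, 9, the best is 9 at E. Subgame-perfect outcome: (E, c2) with payoffs (9, 11).
Under simultaneous play:
Player 1's best replies: c1→A; c2→B; c3→A.
Player 2's best replies: A→c3; B→c1; C→c2; D→c2; E→c2.
The unique mutual best reply is (A, c3), giving (5, 6).
Sequential outcome (E, c2) differs from the Nash profile (A, c3).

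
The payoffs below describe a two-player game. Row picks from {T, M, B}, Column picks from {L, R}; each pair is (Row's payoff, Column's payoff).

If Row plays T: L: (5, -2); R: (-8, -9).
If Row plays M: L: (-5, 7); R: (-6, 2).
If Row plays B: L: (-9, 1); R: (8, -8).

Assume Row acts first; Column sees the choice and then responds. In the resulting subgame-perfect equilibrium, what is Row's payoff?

5

Backward induction with Row moving first.
- T → Column plays L (best of -2, -9); Row gets 5.
- M → Column plays L (best of 7, 2); Row gets -5.
- B → Column plays L (best of 1, -8); Row gets -9.
Row's induced payoffs are 5, -5, -9, so Row commits to T. Subgame-perfect outcome: (T, L) with payoffs (5, -2).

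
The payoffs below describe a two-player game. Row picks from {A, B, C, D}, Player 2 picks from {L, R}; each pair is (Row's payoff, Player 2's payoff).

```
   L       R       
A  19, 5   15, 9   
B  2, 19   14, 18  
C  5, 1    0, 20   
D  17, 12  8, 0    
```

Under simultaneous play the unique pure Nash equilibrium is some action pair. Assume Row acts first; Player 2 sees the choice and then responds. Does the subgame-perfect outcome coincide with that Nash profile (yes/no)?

Solve by backward induction (Row leads).
- A → Player 2 plays R (best of 5, 9); Row gets 15.
- B → Player 2 plays L (best of 19, 18); Row gets 2.
- C → Player 2 plays R (best of 1, 20); Row gets 0.
- D → Player 2 plays L (best of 12, 0); Row gets 17.
Row's induced payoffs are 15, 2, 0, 17, so Row commits to D. Subgame-perfect outcome: (D, L) with payoffs (17, 12).
Now find the simultaneous Nash equilibrium.
Row's best replies: L→A; R→A.
Player 2's best replies: A→R; B→L; C→R; D→L.
Only (A, R) has each player best-responding; Nash payoffs (15, 9).
Sequential outcome (D, L) differs from the Nash profile (A, R).

no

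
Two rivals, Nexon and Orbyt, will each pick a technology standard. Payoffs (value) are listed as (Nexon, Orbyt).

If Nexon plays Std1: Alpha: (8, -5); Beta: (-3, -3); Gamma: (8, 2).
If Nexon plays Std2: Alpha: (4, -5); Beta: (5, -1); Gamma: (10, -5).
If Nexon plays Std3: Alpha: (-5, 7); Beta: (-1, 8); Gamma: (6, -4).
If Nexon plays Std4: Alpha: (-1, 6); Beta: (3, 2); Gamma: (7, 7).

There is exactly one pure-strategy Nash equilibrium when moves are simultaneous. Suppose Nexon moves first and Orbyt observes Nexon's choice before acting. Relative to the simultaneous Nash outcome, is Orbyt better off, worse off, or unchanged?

better off

Backward induction with Nexon moving first.
- Std1: BR = Gamma, leader payoff 8.
- Std2: BR = Beta, leader payoff 5.
- Std3: BR = Beta, leader payoff -1.
- Std4: BR = Gamma, leader payoff 7.
Among 8, 5, -1, 7, the best is 8 at Std1. Subgame-perfect outcome: (Std1, Gamma) with payoffs (8, 2).
For the simultaneous game, intersect best replies.
Nexon's best replies: Alpha→Std1; Beta→Std2; Gamma→Std2.
Orbyt's best replies: Std1→Gamma; Std2→Beta; Std3→Beta; Std4→Gamma.
Only (Std2, Beta) has each player best-responding; Nash payoffs (5, -1).
Orbyt earns 2 sequentially versus -1 at the Nash outcome: better off.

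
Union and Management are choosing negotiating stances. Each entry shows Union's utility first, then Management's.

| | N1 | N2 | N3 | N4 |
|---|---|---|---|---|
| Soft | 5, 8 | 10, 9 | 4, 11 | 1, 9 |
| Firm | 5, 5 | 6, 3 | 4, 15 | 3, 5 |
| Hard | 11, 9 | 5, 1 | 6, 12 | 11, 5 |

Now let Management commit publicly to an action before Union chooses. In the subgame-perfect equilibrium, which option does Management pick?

N3

Work backward from Union's decision.
- N1: Union compares 5, 5, 11 and picks Hard; Management would get 9.
- N2: Union compares 10, 6, 5 and picks Soft; Management would get 9.
- N3: Union compares 4, 4, 6 and picks Hard; Management would get 12.
- N4: Union compares 1, 3, 11 and picks Hard; Management would get 5.
Among 9, 9, 12, 5, the best is 12 at N3. Subgame-perfect outcome: (Hard, N3) with payoffs (6, 12).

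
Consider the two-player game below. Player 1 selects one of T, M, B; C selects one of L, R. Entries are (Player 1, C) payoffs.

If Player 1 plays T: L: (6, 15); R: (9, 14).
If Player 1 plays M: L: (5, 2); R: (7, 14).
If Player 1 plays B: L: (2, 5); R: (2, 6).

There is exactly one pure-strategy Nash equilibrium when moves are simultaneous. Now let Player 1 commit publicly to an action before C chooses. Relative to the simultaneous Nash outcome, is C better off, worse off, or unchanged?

worse off

C best-responds to each possible Player 1 move:
- T: BR = L, leader payoff 6.
- M: BR = R, leader payoff 7.
- B: BR = R, leader payoff 2.
Among 6, 7, 2, the best is 7 at M. Subgame-perfect outcome: (M, R) with payoffs (7, 14).
Under simultaneous play:
Player 1's best replies: L→T; R→T.
C's best replies: T→L; M→R; B→R.
The unique mutual best reply is (T, L), giving (6, 15).
C earns 14 sequentially versus 15 at the Nash outcome: worse off.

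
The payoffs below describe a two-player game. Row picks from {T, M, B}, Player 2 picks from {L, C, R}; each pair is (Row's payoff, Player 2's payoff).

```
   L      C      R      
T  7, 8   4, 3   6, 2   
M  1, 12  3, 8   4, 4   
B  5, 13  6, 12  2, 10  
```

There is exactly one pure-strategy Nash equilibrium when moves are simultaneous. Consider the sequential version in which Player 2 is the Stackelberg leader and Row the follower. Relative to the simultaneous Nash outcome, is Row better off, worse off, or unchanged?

Row best-responds to each possible Player 2 move:
- L → Row plays T (best of 7, 1, 5); Player 2 gets 8.
- C → Row plays B (best of 4, 3, 6); Player 2 gets 12.
- R → Row plays T (best of 6, 4, 2); Player 2 gets 2.
Among 8, 12, 2, the best is 12 at C. Subgame-perfect outcome: (B, C) with payoffs (6, 12).
For the simultaneous game, intersect best replies.
Row's best replies: L→T; C→B; R→T.
Player 2's best replies: T→L; M→L; B→L.
The unique mutual best reply is (T, L), giving (7, 8).
Row earns 6 sequentially versus 7 at the Nash outcome: worse off.

worse off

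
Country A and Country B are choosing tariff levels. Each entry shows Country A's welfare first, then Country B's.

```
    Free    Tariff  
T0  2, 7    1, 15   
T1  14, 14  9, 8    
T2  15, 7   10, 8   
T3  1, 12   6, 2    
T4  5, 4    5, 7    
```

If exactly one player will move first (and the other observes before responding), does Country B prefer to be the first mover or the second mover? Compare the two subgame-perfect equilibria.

If Country A leads: Country B's best replies are T0→Tariff, T1→Free, T2→Tariff, T3→Free, T4→Tariff; Country A's induced payoffs 1, 14, 10, 1, 5; outcome (T1, Free), payoffs (14, 14).
If Country B leads: Country A's best replies are Free→T2, Tariff→T2; Country B's induced payoffs 7, 8; outcome (T2, Tariff), payoffs (10, 8).
Country B gets 8 moving first and 14 moving second, so Country B prefers to move second.

second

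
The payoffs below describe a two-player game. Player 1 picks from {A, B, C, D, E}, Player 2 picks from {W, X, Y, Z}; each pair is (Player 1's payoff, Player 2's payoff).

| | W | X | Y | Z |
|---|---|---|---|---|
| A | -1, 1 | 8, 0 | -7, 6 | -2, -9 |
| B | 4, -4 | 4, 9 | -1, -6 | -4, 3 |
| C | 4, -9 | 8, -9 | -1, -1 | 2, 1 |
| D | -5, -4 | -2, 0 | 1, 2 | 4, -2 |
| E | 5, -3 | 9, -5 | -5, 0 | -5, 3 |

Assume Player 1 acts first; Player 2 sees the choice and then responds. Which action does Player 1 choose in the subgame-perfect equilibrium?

Work backward from Player 2's decision.
- A: BR = Y, leader payoff -7.
- B: BR = X, leader payoff 4.
- C: BR = Z, leader payoff 2.
- D: BR = Y, leader payoff 1.
- E: BR = Z, leader payoff -5.
Among -7, 4, 2, 1, -5, the best is 4 at B. Subgame-perfect outcome: (B, X) with payoffs (4, 9).

B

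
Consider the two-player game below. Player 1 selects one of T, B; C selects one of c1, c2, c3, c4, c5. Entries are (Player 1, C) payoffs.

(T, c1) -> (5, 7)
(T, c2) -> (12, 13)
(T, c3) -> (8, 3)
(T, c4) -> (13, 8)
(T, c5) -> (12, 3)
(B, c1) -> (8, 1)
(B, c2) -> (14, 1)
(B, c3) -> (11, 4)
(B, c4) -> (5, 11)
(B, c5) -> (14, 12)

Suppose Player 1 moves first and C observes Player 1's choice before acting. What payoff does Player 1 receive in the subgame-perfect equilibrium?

14

C best-responds to each possible Player 1 move:
- T: C compares 7, 13, 3, 8, 3 and picks c2; Player 1 would get 12.
- B: C compares 1, 1, 4, 11, 12 and picks c5; Player 1 would get 14.
Maximizing over 12, 14, Player 1 chooses B. Subgame-perfect outcome: (B, c5) with payoffs (14, 12).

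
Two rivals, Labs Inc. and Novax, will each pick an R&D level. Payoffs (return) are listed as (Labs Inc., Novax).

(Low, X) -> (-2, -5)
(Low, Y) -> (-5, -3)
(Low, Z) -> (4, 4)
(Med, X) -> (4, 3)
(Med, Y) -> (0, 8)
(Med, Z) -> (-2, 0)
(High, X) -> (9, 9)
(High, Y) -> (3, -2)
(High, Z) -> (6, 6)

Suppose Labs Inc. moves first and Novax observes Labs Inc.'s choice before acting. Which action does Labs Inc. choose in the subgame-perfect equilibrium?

Novax best-responds to each possible Labs Inc. move:
- Low: BR = Z, leader payoff 4.
- Med: BR = Y, leader payoff 0.
- High: BR = X, leader payoff 9.
Among 4, 0, 9, the best is 9 at High. Subgame-perfect outcome: (High, X) with payoffs (9, 9).

High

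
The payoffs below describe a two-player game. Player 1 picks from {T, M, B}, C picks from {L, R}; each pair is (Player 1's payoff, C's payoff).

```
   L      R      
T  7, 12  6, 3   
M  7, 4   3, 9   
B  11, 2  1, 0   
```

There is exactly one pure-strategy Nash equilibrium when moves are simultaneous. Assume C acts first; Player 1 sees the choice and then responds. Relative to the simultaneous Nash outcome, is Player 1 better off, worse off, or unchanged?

worse off

Backward induction with C moving first.
- L: BR = B, leader payoff 2.
- R: BR = T, leader payoff 3.
C's induced payoffs are 2, 3, so C commits to R. Subgame-perfect outcome: (T, R) with payoffs (6, 3).
Now find the simultaneous Nash equilibrium.
Player 1's best replies: L→B; R→T.
C's best replies: T→L; M→R; B→L.
The unique mutual best reply is (B, L), giving (11, 2).
Player 1 earns 6 sequentially versus 11 at the Nash outcome: worse off.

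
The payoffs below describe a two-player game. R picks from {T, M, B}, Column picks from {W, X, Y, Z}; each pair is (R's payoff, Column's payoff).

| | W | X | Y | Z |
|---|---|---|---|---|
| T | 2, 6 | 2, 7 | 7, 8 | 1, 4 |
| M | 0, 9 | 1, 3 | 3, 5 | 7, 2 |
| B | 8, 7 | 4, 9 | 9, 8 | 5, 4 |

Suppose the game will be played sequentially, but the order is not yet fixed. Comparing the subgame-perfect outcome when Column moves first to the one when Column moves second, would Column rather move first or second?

first

If R leads: Column's best replies are T→Y, M→W, B→X; R's induced payoffs 7, 0, 4; outcome (T, Y), payoffs (7, 8).
If Column leads: R's best replies are W→B, X→B, Y→B, Z→M; Column's induced payoffs 7, 9, 8, 2; outcome (B, X), payoffs (4, 9).
Column gets 9 moving first and 8 moving second, so Column prefers to move first.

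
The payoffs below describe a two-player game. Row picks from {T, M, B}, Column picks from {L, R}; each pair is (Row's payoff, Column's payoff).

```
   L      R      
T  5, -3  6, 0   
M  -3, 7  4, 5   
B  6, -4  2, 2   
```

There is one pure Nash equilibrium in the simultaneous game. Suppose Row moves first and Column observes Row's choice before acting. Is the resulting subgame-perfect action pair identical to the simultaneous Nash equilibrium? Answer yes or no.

Solve by backward induction (Row leads).
- T: Column compares -3, 0 and picks R; Row would get 6.
- M: Column compares 7, 5 and picks L; Row would get -3.
- B: Column compares -4, 2 and picks R; Row would get 2.
Maximizing over 6, -3, 2, Row chooses T. Subgame-perfect outcome: (T, R) with payoffs (6, 0).
Now find the simultaneous Nash equilibrium.
Row's best replies: L→B; R→T.
Column's best replies: T→R; M→L; B→R.
The unique mutual best reply is (T, R), giving (6, 0).
Sequential outcome (T, R) coincides with the Nash profile (T, R).

yes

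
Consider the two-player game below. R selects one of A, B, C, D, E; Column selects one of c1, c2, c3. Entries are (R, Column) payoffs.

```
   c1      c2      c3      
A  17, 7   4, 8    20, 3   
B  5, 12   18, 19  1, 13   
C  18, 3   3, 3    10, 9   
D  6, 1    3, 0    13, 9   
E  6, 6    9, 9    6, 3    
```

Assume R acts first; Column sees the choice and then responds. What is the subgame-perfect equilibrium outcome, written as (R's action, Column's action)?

(B, c2)

Solve by backward induction (R leads).
- A: Column compares 7, 8, 3 and picks c2; R would get 4.
- B: Column compares 12, 19, 13 and picks c2; R would get 18.
- C: Column compares 3, 3, 9 and picks c3; R would get 10.
- D: Column compares 1, 0, 9 and picks c3; R would get 13.
- E: Column compares 6, 9, 3 and picks c2; R would get 9.
R's induced payoffs are 4, 18, 10, 13, 9, so R commits to B. Subgame-perfect outcome: (B, c2) with payoffs (18, 19).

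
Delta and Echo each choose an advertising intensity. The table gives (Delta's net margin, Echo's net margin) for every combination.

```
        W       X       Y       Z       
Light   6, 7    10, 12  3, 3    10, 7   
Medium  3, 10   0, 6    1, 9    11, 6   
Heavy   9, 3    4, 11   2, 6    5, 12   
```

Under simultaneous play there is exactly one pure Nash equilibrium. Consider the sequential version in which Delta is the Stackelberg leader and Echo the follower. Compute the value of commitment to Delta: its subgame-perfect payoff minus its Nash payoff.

Solve by backward induction (Delta leads).
- Light: BR = X, leader payoff 10.
- Medium: BR = W, leader payoff 3.
- Heavy: BR = Z, leader payoff 5.
Among 10, 3, 5, the best is 10 at Light. Subgame-perfect outcome: (Light, X) with payoffs (10, 12).
Under simultaneous play:
Delta's best replies: W→Heavy; X→Light; Y→Light; Z→Medium.
Echo's best replies: Light→X; Medium→W; Heavy→Z.
The unique mutual best reply is (Light, X), giving (10, 12).
Delta's commitment gain: 10 − 10 = 0.

0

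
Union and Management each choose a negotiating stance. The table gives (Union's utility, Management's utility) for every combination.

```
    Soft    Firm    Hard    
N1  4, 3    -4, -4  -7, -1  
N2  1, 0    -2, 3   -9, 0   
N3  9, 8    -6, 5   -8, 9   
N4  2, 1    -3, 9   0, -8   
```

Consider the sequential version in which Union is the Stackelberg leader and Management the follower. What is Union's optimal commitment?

Solve by backward induction (Union leads).
- N1: BR = Soft, leader payoff 4.
- N2: BR = Firm, leader payoff -2.
- N3: BR = Hard, leader payoff -8.
- N4: BR = Firm, leader payoff -3.
Union's induced payoffs are 4, -2, -8, -3, so Union commits to N1. Subgame-perfect outcome: (N1, Soft) with payoffs (4, 3).

N1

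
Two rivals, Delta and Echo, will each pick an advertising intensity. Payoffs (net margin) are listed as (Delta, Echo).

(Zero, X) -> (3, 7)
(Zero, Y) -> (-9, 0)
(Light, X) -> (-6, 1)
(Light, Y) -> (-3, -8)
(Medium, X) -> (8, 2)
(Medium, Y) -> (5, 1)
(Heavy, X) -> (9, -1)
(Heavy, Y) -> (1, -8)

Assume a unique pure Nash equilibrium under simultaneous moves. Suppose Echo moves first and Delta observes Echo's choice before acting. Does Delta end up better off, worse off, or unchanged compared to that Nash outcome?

Backward induction with Echo moving first.
- X: BR = Heavy, leader payoff -1.
- Y: BR = Medium, leader payoff 1.
Among -1, 1, the best is 1 at Y. Subgame-perfect outcome: (Medium, Y) with payoffs (5, 1).
Now find the simultaneous Nash equilibrium.
Delta's best replies: X→Heavy; Y→Medium.
Echo's best replies: Zero→X; Light→X; Medium→X; Heavy→X.
Only (Heavy, X) has each player best-responding; Nash payoffs (9, -1).
Delta earns 5 sequentially versus 9 at the Nash outcome: worse off.

worse off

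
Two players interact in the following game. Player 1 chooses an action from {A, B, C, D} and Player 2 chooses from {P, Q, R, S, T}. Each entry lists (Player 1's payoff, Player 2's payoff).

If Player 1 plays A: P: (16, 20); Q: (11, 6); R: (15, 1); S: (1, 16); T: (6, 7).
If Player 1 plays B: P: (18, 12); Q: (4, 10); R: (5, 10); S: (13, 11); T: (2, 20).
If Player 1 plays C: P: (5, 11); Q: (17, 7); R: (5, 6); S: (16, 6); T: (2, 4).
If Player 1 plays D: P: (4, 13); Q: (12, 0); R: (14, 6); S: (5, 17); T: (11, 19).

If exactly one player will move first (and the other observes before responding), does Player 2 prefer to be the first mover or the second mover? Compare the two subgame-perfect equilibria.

If Player 1 leads: Player 2's best replies are A→P, B→T, C→P, D→T; Player 1's induced payoffs 16, 2, 5, 11; outcome (A, P), payoffs (16, 20).
If Player 2 leads: Player 1's best replies are P→B, Q→C, R→A, S→C, T→D; Player 2's induced payoffs 12, 7, 1, 6, 19; outcome (D, T), payoffs (11, 19).
Player 2 gets 19 moving first and 20 moving second, so Player 2 prefers to move second.

second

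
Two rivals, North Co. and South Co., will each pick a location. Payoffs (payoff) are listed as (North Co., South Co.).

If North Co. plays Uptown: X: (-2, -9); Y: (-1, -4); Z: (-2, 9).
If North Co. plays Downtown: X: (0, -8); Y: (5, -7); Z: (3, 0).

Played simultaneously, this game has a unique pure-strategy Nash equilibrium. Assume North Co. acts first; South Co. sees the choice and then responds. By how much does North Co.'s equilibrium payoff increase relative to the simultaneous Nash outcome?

0

Backward induction with North Co. moving first.
- Uptown: South Co. compares -9, -4, 9 and picks Z; North Co. would get -2.
- Downtown: South Co. compares -8, -7, 0 and picks Z; North Co. would get 3.
Maximizing over -2, 3, North Co. chooses Downtown. Subgame-perfect outcome: (Downtown, Z) with payoffs (3, 0).
Under simultaneous play:
North Co.'s best replies: X→Downtown; Y→Downtown; Z→Downtown.
South Co.'s best replies: Uptown→Z; Downtown→Z.
Only (Downtown, Z) has each player best-responding; Nash payoffs (3, 0).
North Co.'s commitment gain: 3 − 3 = 0.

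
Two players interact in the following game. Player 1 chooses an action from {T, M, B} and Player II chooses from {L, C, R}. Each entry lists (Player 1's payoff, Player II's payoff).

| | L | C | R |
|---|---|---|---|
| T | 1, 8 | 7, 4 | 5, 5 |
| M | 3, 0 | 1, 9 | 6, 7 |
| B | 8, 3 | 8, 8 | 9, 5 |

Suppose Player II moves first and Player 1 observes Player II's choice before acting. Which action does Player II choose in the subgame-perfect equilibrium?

Work backward from Player 1's decision.
- L: BR = B, leader payoff 3.
- C: BR = B, leader payoff 8.
- R: BR = B, leader payoff 5.
Maximizing over 3, 8, 5, Player II chooses C. Subgame-perfect outcome: (B, C) with payoffs (8, 8).

C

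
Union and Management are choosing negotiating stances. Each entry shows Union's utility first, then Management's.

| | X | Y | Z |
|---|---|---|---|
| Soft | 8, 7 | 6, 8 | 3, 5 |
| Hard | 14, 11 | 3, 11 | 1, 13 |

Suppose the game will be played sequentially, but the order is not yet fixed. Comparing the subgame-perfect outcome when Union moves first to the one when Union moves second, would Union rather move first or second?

If Union leads: Management's best replies are Soft→Y, Hard→Z; Union's induced payoffs 6, 1; outcome (Soft, Y), payoffs (6, 8).
If Management leads: Union's best replies are X→Hard, Y→Soft, Z→Soft; Management's induced payoffs 11, 8, 5; outcome (Hard, X), payoffs (14, 11).
Union gets 6 moving first and 14 moving second, so Union prefers to move second.

second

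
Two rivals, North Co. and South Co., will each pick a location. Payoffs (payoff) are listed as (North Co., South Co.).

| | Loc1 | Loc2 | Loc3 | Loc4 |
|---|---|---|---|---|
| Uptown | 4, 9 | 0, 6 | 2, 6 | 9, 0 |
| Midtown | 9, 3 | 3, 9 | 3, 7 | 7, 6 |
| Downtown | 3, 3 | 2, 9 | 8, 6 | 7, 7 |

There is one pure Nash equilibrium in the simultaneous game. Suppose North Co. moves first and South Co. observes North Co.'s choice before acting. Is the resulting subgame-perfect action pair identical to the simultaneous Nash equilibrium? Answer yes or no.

no

Solve by backward induction (North Co. leads).
- Uptown: South Co. compares 9, 6, 6, 0 and picks Loc1; North Co. would get 4.
- Midtown: South Co. compares 3, 9, 7, 6 and picks Loc2; North Co. would get 3.
- Downtown: South Co. compares 3, 9, 6, 7 and picks Loc2; North Co. would get 2.
Among 4, 3, 2, the best is 4 at Uptown. Subgame-perfect outcome: (Uptown, Loc1) with payoffs (4, 9).
For the simultaneous game, intersect best replies.
North Co.'s best replies: Loc1→Midtown; Loc2→Midtown; Loc3→Downtown; Loc4→Uptown.
South Co.'s best replies: Uptown→Loc1; Midtown→Loc2; Downtown→Loc2.
The unique mutual best reply is (Midtown, Loc2), giving (3, 9).
Sequential outcome (Uptown, Loc1) differs from the Nash profile (Midtown, Loc2).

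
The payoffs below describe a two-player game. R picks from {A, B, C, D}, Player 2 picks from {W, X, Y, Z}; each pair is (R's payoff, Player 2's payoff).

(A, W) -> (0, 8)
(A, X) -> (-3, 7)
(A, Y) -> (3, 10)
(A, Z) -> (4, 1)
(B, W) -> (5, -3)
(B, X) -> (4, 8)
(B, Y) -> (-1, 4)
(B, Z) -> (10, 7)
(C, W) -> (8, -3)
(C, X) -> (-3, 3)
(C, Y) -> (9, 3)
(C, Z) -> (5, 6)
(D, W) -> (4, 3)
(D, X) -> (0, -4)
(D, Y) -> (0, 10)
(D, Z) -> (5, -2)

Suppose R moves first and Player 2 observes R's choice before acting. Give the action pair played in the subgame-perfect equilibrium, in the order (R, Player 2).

(C, Z)

Player 2 best-responds to each possible R move:
- A: Player 2 compares 8, 7, 10, 1 and picks Y; R would get 3.
- B: Player 2 compares -3, 8, 4, 7 and picks X; R would get 4.
- C: Player 2 compares -3, 3, 3, 6 and picks Z; R would get 5.
- D: Player 2 compares 3, -4, 10, -2 and picks Y; R would get 0.
Among 3, 4, 5, 0, the best is 5 at C. Subgame-perfect outcome: (C, Z) with payoffs (5, 6).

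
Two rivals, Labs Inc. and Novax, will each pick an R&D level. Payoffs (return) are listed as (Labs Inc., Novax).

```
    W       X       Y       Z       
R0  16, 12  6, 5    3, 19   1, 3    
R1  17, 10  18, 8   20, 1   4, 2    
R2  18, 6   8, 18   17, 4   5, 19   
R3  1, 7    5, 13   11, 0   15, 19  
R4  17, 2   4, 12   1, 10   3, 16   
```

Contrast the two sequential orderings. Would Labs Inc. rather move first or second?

first

If Labs Inc. leads: Novax's best replies are R0→Y, R1→W, R2→Z, R3→Z, R4→Z; Labs Inc.'s induced payoffs 3, 17, 5, 15, 3; outcome (R1, W), payoffs (17, 10).
If Novax leads: Labs Inc.'s best replies are W→R2, X→R1, Y→R1, Z→R3; Novax's induced payoffs 6, 8, 1, 19; outcome (R3, Z), payoffs (15, 19).
Labs Inc. gets 17 moving first and 15 moving second, so Labs Inc. prefers to move first.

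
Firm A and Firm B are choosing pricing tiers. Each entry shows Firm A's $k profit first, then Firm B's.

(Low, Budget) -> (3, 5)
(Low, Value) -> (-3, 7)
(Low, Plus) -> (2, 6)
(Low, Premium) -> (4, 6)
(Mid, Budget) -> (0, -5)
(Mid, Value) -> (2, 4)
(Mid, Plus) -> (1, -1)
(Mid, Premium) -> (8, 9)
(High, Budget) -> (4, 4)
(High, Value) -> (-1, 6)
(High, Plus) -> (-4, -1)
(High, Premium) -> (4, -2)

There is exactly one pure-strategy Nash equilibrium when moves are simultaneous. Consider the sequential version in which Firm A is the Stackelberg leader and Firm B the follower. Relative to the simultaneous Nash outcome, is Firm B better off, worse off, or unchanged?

Solve by backward induction (Firm A leads).
- Low → Firm B plays Value (best of 5, 7, 6, 6); Firm A gets -3.
- Mid → Firm B plays Premium (best of -5, 4, -1, 9); Firm A gets 8.
- High → Firm B plays Value (best of 4, 6, -1, -2); Firm A gets -1.
Among -3, 8, -1, the best is 8 at Mid. Subgame-perfect outcome: (Mid, Premium) with payoffs (8, 9).
For the simultaneous game, intersect best replies.
Firm A's best replies: Budget→High; Value→Mid; Plus→Low; Premium→Mid.
Firm B's best replies: Low→Value; Mid→Premium; High→Value.
Only (Mid, Premium) has each player best-responding; Nash payoffs (8, 9).
Firm B earns 9 sequentially versus 9 at the Nash outcome: unchanged.

unchanged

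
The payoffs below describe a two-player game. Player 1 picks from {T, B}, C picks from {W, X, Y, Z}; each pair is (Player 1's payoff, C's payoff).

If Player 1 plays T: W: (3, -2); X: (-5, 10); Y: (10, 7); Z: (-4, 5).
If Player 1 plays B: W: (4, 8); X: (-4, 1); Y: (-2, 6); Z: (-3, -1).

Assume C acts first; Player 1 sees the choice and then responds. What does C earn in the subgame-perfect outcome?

8

Solve by backward induction (C leads).
- W → Player 1 plays B (best of 3, 4); C gets 8.
- X → Player 1 plays B (best of -5, -4); C gets 1.
- Y → Player 1 plays T (best of 10, -2); C gets 7.
- Z → Player 1 plays B (best of -4, -3); C gets -1.
Among 8, 1, 7, -1, the best is 8 at W. Subgame-perfect outcome: (B, W) with payoffs (4, 8).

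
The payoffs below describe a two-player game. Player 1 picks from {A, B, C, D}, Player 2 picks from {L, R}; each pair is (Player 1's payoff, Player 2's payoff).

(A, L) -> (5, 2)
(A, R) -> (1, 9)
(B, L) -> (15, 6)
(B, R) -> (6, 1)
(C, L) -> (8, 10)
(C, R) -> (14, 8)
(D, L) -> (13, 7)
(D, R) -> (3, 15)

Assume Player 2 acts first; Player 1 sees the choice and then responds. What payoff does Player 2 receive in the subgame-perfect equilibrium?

8

Work backward from Player 1's decision.
- L → Player 1 plays B (best of 5, 15, 8, 13); Player 2 gets 6.
- R → Player 1 plays C (best of 1, 6, 14, 3); Player 2 gets 8.
Maximizing over 6, 8, Player 2 chooses R. Subgame-perfect outcome: (C, R) with payoffs (14, 8).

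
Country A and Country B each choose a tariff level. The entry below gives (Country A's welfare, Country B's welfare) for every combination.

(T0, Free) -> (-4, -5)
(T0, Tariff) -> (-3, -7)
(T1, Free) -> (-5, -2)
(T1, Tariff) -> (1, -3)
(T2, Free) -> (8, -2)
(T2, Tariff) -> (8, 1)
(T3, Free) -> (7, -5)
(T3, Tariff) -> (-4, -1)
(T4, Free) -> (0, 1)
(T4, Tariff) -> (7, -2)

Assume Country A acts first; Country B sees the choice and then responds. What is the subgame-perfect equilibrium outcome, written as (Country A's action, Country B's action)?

Country B best-responds to each possible Country A move:
- T0: Country B compares -5, -7 and picks Free; Country A would get -4.
- T1: Country B compares -2, -3 and picks Free; Country A would get -5.
- T2: Country B compares -2, 1 and picks Tariff; Country A would get 8.
- T3: Country B compares -5, -1 and picks Tariff; Country A would get -4.
- T4: Country B compares 1, -2 and picks Free; Country A would get 0.
Among -4, -5, 8, -4, 0, the best is 8 at T2. Subgame-perfect outcome: (T2, Tariff) with payoffs (8, 1).

(T2, Tariff)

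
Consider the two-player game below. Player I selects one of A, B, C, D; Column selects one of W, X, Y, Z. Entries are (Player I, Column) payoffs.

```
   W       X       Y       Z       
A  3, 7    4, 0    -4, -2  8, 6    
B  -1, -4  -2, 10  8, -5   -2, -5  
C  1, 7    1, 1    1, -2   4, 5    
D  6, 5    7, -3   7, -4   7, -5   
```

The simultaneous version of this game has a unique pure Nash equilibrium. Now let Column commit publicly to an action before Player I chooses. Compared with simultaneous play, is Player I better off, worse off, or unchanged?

Solve by backward induction (Column leads).
- W: Player I compares 3, -1, 1, 6 and picks D; Column would get 5.
- X: Player I compares 4, -2, 1, 7 and picks D; Column would get -3.
- Y: Player I compares -4, 8, 1, 7 and picks B; Column would get -5.
- Z: Player I compares 8, -2, 4, 7 and picks A; Column would get 6.
Maximizing over 5, -3, -5, 6, Column chooses Z. Subgame-perfect outcome: (A, Z) with payoffs (8, 6).
Under simultaneous play:
Player I's best replies: W→D; X→D; Y→B; Z→A.
Column's best replies: A→W; B→X; C→W; D→W.
Only (D, W) has each player best-responding; Nash payoffs (6, 5).
Player I earns 8 sequentially versus 6 at the Nash outcome: better off.

better off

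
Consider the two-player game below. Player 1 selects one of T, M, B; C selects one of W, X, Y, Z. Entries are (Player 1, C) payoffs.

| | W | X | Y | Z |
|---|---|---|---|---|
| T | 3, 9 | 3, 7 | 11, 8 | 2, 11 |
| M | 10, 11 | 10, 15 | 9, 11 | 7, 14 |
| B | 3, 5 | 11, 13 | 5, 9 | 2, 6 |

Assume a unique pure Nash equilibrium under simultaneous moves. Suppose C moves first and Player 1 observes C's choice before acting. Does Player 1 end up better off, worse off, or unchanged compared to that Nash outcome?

Work backward from Player 1's decision.
- W: BR = M, leader payoff 11.
- X: BR = B, leader payoff 13.
- Y: BR = T, leader payoff 8.
- Z: BR = M, leader payoff 14.
Maximizing over 11, 13, 8, 14, C chooses Z. Subgame-perfect outcome: (M, Z) with payoffs (7, 14).
Now find the simultaneous Nash equilibrium.
Player 1's best replies: W→M; X→B; Y→T; Z→M.
C's best replies: T→Z; M→X; B→X.
Only (B, X) has each player best-responding; Nash payoffs (11, 13).
Player 1 earns 7 sequentially versus 11 at the Nash outcome: worse off.

worse off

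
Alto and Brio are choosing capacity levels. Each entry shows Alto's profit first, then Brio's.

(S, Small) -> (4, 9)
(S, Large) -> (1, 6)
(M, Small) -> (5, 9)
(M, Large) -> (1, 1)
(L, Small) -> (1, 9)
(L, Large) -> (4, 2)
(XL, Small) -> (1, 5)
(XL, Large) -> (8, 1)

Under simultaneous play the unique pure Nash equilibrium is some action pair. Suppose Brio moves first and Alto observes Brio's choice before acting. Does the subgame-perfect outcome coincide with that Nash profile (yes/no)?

Solve by backward induction (Brio leads).
- Small: Alto compares 4, 5, 1, 1 and picks M; Brio would get 9.
- Large: Alto compares 1, 1, 4, 8 and picks XL; Brio would get 1.
Maximizing over 9, 1, Brio chooses Small. Subgame-perfect outcome: (M, Small) with payoffs (5, 9).
For the simultaneous game, intersect best replies.
Alto's best replies: Small→M; Large→XL.
Brio's best replies: S→Small; M→Small; L→Small; XL→Small.
The unique mutual best reply is (M, Small), giving (5, 9).
Sequential outcome (M, Small) coincides with the Nash profile (M, Small).

yes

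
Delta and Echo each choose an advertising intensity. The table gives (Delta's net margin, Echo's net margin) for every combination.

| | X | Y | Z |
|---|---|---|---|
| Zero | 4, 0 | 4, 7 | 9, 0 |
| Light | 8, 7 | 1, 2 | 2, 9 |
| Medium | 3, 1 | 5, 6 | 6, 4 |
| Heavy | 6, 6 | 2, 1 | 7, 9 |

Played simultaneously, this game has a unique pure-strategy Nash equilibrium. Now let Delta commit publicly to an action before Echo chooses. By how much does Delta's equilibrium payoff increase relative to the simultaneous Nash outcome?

Work backward from Echo's decision.
- Zero: BR = Y, leader payoff 4.
- Light: BR = Z, leader payoff 2.
- Medium: BR = Y, leader payoff 5.
- Heavy: BR = Z, leader payoff 7.
Among 4, 2, 5, 7, the best is 7 at Heavy. Subgame-perfect outcome: (Heavy, Z) with payoffs (7, 9).
For the simultaneous game, intersect best replies.
Delta's best replies: X→Light; Y→Medium; Z→Zero.
Echo's best replies: Zero→Y; Light→Z; Medium→Y; Heavy→Z.
The unique mutual best reply is (Medium, Y), giving (5, 6).
Delta's commitment gain: 7 − 5 = 2.

2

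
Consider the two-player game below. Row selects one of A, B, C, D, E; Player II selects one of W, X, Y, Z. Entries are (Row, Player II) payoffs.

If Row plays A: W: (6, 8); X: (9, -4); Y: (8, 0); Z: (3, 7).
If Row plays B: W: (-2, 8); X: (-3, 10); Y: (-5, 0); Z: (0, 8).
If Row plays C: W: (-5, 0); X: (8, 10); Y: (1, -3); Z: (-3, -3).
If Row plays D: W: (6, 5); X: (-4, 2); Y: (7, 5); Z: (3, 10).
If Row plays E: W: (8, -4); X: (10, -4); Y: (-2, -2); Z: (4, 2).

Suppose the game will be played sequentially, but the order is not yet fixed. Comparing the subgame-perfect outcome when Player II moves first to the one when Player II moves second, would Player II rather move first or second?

If Row leads: Player II's best replies are A→W, B→X, C→X, D→Z, E→Z; Row's induced payoffs 6, -3, 8, 3, 4; outcome (C, X), payoffs (8, 10).
If Player II leads: Row's best replies are W→E, X→E, Y→A, Z→E; Player II's induced payoffs -4, -4, 0, 2; outcome (E, Z), payoffs (4, 2).
Player II gets 2 moving first and 10 moving second, so Player II prefers to move second.

second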